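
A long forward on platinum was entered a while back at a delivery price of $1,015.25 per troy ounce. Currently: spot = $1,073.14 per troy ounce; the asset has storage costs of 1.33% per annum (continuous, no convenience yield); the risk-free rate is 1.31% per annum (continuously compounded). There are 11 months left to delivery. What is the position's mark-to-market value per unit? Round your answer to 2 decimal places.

Current fair forward for the remaining 11 months: F = S·e^((r + u)·T), (r + u) = 0.0131 + 0.0133 = 0.0264
F = 1073.14 · e^(0.0264 × 11/12) = 1073.14 × 1.02449520 = 1099.4268
Value of long forward = (F − K)·e^(−rT) = (1099.4268 − 1015.25) · e^(−0.0131·11/12)
= 84.1768 × 0.98806348 = 83.17

$83.17 per troy ounce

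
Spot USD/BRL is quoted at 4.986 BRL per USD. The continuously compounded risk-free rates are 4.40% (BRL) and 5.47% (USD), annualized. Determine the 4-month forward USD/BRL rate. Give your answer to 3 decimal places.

F = S·e^((r_BRL − r_USD)T) = 4.986 · e^((0.0440 − 0.0547) × 4/12)
= 4.986 · e^-0.003567 = 4.986 × 0.996439
F = 4.968 BRL per USD

4.968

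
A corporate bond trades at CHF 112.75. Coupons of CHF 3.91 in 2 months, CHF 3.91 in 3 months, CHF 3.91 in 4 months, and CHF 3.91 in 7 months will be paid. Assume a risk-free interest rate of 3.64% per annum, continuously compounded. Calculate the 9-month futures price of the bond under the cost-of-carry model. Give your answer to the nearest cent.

PV(coupons) I = 3.91·e^(−0.0364·2/12) + 3.91·e^(−0.0364·3/12) + 3.91·e^(−0.0364·4/12) + 3.91·e^(−0.0364·7/12)
I = 3.8864 + 3.8746 + 3.8628 + 3.8279 = 15.4517
F = (S − I)·e^(rT) = (112.75 − 15.4517) · e^(0.0364·9/12)
= 97.2983 · e^0.027300 = 97.2983 × 1.027676 = CHF 99.99

CHF 99.99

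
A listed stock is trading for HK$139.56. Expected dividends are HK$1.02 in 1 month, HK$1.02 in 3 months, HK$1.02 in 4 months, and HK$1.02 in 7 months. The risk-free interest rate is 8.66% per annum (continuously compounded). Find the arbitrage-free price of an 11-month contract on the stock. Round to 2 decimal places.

HK$146.79

PV(dividends) I = 1.02·e^(−0.0866·1/12) + 1.02·e^(−0.0866·3/12) + 1.02·e^(−0.0866·4/12) + 1.02·e^(−0.0866·7/12)
I = 1.0127 + 0.9982 + 0.9910 + 0.9698 = 3.9717
F = (S − I)·e^(rT) = (139.56 − 3.9717) · e^(0.0866·11/12)
= 135.5883 · e^0.079383 = 135.5883 × 1.082619 = HK$146.79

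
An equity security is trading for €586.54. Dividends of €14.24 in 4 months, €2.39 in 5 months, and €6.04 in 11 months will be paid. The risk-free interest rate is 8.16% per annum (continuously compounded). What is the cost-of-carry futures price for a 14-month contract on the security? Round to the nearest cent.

PV(dividends) I = 14.24·e^(−0.0816·4/12) + 2.39·e^(−0.0816·5/12) + 6.04·e^(−0.0816·11/12)
I = 13.8579 + 2.3101 + 5.6047 = 21.7727
F = (S − I)·e^(rT) = (586.54 − 21.7727) · e^(0.0816·14/12)
= 564.7673 · e^0.095200 = 564.7673 × 1.099879 = €621.18

€621.18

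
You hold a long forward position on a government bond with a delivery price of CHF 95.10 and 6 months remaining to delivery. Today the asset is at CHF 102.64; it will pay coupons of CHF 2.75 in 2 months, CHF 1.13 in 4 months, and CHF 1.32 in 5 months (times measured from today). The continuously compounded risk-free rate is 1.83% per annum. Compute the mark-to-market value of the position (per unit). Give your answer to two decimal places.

CHF 3.23

PV(remaining coupons) I = 2.75·e^(−0.0183·2/12) + 1.13·e^(−0.0183·4/12) + 1.32·e^(−0.0183·5/12) = 5.1747
Current forward F = (S − I)·e^(rT) = (102.64 − 5.1747)·e^(0.0183·6/12) = 97.4653 × 1.009192 = 98.3612
Value (long) = (F − K)·e^(−rT) = (98.3612 − 95.10) × 0.990892 = 3.2315
Value = CHF 3.23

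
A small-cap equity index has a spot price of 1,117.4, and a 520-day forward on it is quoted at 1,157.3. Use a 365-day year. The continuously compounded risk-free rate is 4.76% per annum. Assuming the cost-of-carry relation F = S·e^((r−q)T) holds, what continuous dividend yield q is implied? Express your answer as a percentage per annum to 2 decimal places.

From F = S·e^((r−q)T): (r − q) = ln(F/S)/T
ln(1157.3/1117.4) = ln(1.035708) = 0.035085
(r − q) = 0.035085 / (520/365) = 0.024627
q = r − ln(F/S)/T = 0.0476 − 0.024627 = 0.022973
q = 2.30%

2.30%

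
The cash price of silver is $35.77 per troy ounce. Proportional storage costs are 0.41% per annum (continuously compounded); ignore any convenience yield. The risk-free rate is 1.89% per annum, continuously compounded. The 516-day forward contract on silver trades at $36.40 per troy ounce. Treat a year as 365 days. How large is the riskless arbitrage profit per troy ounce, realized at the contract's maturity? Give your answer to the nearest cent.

Fair forward: F* = S·e^(carry·T), with carry = (r + u) = 0.0189 + 0.0041 = 0.0230
F* = 35.77 · e^(0.0230 × 516/365) = 35.77 · e^0.032515 = 35.77 × 1.033049 = $36.9522
Market $36.40 < fair $36.9522: forward underpriced → reverse cash-and-carry (short spot, go long the forward).
At maturity, profit = |F_mkt − F*| = |36.40 − 36.9522| = $0.55 per troy ounce

$0.55 per troy ounce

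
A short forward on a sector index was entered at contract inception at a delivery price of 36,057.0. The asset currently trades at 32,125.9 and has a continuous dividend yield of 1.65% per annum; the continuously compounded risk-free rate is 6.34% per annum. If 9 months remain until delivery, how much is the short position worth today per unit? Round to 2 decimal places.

2651.82

Current fair forward for the remaining 9 months: F = S·e^((r − q)·T), (r − q) = 0.0634 − 0.0165 = 0.0469
F = 32125.9 · e^(0.0469 × 9/12) = 32125.9 × 1.03580096 = 33276.0381
Value of long forward = (F − K)·e^(−rT) = (33276.0381 − 36057.0) · e^(−0.0634·9/12)
= -2780.9619 × 0.95356279 = -2651.82
Short position value = −(long value) = 2651.82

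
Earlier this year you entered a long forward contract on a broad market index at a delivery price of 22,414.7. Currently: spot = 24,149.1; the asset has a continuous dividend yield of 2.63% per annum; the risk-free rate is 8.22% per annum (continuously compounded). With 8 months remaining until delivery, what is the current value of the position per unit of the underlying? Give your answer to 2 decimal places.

Current fair forward for the remaining 8 months: F = S·e^((r − q)·T), (r − q) = 0.0822 − 0.0263 = 0.0559
F = 24149.1 · e^(0.0559 × 8/12) = 24149.1 × 1.03796978 = 25066.0360
Value of long forward = (F − K)·e^(−rT) = (25066.0360 − 22414.7) · e^(−0.0822·8/12)
= 2651.3360 × 0.94667446 = 2509.95

2509.95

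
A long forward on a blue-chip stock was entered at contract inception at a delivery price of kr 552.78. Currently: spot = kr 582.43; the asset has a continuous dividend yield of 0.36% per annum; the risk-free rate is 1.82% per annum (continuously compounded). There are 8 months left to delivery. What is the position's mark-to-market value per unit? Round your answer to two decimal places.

kr 34.92

Current fair forward for the remaining 8 months: F = S·e^((r − q)·T), (r − q) = 0.0182 − 0.0036 = 0.0146
F = 582.43 · e^(0.0146 × 8/12) = 582.43 × 1.009781 = 588.1267
Value of long forward = (F − K)·e^(−rT) = (588.1267 − 552.78) · e^(−0.0182·8/12)
= 35.3467 × 0.987940 = 34.92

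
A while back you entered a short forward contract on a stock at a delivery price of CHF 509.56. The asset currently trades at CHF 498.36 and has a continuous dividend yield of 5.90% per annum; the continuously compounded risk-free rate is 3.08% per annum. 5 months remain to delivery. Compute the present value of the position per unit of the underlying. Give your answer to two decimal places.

CHF 16.80

Current fair forward for the remaining 5 months: F = S·e^((r − q)·T), (r − q) = 0.0308 − 0.0590 = -0.0282
F = 498.36 · e^(-0.0282 × 5/12) = 498.36 × 0.988319 = 492.5387
Value of long forward = (F − K)·e^(−rT) = (492.5387 − 509.56) · e^(−0.0308·5/12)
= -17.0213 × 0.987249 = -16.80
Short position value = −(long value) = CHF 16.80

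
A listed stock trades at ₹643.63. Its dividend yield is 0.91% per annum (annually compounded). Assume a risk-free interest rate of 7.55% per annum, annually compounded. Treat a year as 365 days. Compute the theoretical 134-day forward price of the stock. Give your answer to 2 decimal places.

₹658.87

F = S · (1+r)^T / (1+q)^T
= 643.63 × 1.027082 / 1.003331 = 643.63 × 1.023672
F = ₹658.87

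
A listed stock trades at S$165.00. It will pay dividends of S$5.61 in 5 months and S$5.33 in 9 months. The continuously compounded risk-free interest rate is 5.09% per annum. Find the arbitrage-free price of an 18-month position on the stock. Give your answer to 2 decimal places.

S$166.63

PV(dividends) I = 5.61·e^(−0.0509·5/12) + 5.33·e^(−0.0509·9/12)
I = 5.4923 + 5.1304 = 10.6227
F = (S − I)·e^(rT) = (165.00 − 10.6227) · e^(0.0509·18/12)
= 154.3773 · e^0.076350 = 154.3773 × 1.079340 = S$166.63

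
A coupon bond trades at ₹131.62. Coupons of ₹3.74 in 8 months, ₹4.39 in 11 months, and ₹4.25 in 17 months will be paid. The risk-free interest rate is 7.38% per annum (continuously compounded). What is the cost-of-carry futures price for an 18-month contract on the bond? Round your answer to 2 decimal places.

₹134.19

PV(coupons) I = 3.74·e^(−0.0738·8/12) + 4.39·e^(−0.0738·11/12) + 4.25·e^(−0.0738·17/12)
I = 3.5604 + 4.1028 + 3.8281 = 11.4913
F = (S − I)·e^(rT) = (131.62 − 11.4913) · e^(0.0738·18/12)
= 120.1287 · e^0.110700 = 120.1287 × 1.117060 = ₹134.19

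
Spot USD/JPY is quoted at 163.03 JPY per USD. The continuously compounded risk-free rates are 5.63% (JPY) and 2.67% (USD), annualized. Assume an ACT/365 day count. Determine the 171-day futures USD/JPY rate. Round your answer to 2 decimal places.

165.31

F = S·e^((r_JPY − r_USD)T) = 163.03 · e^((0.0563 − 0.0267) × 171/365)
= 163.03 · e^0.013867 = 163.03 × 1.013964
F = 165.31 JPY per USD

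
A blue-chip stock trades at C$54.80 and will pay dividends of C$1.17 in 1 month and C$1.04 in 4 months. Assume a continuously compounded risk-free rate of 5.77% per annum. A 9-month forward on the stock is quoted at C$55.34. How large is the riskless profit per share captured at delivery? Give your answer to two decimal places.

PV(dividends) I = 1.17·e^(−0.0577·1/12) + 1.04·e^(−0.0577·4/12) = 2.1846
Fair forward F* = (S − I)·e^(rT) = (54.80 − 2.1846)·e^0.043275 = 52.6154 × 1.044225 = 54.9423
Market C$55.34 > fair 54.9423: forward overpriced → cash-and-carry (borrow at r, buy the stock and collect the dividends, short the forward).
Profit at T = |F_mkt − F*| = |55.34 − 54.9423| = C$0.40 per share

C$0.40 per share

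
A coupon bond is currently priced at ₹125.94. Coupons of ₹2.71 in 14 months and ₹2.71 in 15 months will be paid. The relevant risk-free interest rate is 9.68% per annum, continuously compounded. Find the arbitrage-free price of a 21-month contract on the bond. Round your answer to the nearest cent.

₹143.48

PV(coupons) I = 2.71·e^(−0.0968·14/12) + 2.71·e^(−0.0968·15/12)
I = 2.4206 + 2.4012 = 4.8218
F = (S − I)·e^(rT) = (125.94 − 4.8218) · e^(0.0968·21/12)
= 121.1182 · e^0.169400 = 121.1182 × 1.184594 = ₹143.48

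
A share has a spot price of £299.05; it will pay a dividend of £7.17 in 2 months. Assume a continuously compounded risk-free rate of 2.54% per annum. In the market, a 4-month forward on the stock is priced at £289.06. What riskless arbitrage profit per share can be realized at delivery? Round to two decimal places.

£5.33 per share

PV(dividends) I = 7.17·e^(−0.0254·2/12) = 7.1397
Fair forward F* = (S − I)·e^(rT) = (299.05 − 7.1397)·e^0.008467 = 291.9103 × 1.008503 = 294.3924
Market £289.06 < fair 294.3924: forward underpriced → reverse cash-and-carry (short the stock, invest proceeds at r, pay the dividends, go long the forward).
Profit at T = |F_mkt − F*| = |289.06 − 294.3924| = £5.33 per share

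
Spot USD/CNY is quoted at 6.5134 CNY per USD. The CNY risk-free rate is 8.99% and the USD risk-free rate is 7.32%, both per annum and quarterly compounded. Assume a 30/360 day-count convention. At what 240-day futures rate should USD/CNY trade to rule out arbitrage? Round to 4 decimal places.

By covered interest parity, F = S · (1+r_CNY/4)^(4T) / (1+r_USD/4)^(4T)
= 6.5134 × 1.061061 / 1.049547 = 6.5134 × 1.010970
F = 6.5849 CNY per USD

6.5849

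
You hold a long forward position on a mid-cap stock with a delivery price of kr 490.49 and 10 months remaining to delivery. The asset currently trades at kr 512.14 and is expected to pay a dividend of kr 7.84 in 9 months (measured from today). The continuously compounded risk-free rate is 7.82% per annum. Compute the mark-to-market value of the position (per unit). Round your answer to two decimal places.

PV(remaining dividends) I = 7.84·e^(−0.0782·9/12) = 7.3934
Current forward F = (S − I)·e^(rT) = (512.14 − 7.3934)·e^(0.0782·10/12) = 504.7466 × 1.067337 = 538.7347
Value (long) = (F − K)·e^(−rT) = (538.7347 − 490.49) × 0.936911 = 45.2010
Value = kr 45.20

kr 45.20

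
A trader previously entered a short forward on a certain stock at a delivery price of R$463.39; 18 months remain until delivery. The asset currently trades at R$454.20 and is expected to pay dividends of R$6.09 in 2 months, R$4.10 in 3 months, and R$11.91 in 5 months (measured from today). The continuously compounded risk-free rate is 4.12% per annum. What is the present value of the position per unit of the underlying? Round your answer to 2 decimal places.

PV(remaining dividends) I = 6.09·e^(−0.0412·2/12) + 4.10·e^(−0.0412·3/12) + 11.91·e^(−0.0412·5/12) = 21.8136
Current forward F = (S − I)·e^(rT) = (454.20 − 21.8136)·e^(0.0412·18/12) = 432.3864 × 1.063750 = 459.9510
Value (long) = (F − K)·e^(−rT) = (459.9510 − 463.39) × 0.940071 = -3.2329
Short position value = −(long value) = R$3.23

R$3.23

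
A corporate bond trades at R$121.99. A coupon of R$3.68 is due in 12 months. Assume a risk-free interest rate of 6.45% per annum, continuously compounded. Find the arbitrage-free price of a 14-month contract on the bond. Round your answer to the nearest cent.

R$127.80

PV(coupons) I = 3.68·e^(−0.0645·12/12)
I = 3.4501
F = (S − I)·e^(rT) = (121.99 − 3.4501) · e^(0.0645·14/12)
= 118.5399 · e^0.075250 = 118.5399 × 1.078154 = R$127.80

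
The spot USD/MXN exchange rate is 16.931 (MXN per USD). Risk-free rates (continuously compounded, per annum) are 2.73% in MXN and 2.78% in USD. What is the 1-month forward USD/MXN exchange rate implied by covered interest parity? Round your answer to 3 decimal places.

F = S·e^((r_MXN − r_USD)T) = 16.931 · e^((0.0273 − 0.0278) × 1/12)
= 16.931 · e^-0.000042 = 16.931 × 0.999958
F = 16.930 MXN per USD

16.930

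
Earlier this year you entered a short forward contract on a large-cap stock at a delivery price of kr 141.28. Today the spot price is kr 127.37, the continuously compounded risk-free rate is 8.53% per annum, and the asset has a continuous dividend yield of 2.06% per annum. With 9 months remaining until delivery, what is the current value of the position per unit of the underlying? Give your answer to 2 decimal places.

Current fair forward for the remaining 9 months: F = S·e^((r − q)·T), (r − q) = 0.0853 − 0.0206 = 0.0647
F = 127.37 · e^(0.0647 × 9/12) = 127.37 × 1.049722 = 133.7031
Value of long forward = (F − K)·e^(−rT) = (133.7031 − 141.28) · e^(−0.0853·9/12)
= -7.5769 × 0.938028 = -7.11
Short position value = −(long value) = kr 7.11

kr 7.11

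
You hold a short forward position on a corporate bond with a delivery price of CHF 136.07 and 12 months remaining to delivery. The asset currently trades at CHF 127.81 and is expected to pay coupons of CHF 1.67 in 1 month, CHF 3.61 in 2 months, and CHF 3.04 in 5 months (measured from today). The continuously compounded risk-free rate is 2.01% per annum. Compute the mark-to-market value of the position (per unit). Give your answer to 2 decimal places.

CHF 13.83

PV(remaining coupons) I = 1.67·e^(−0.0201·1/12) + 3.61·e^(−0.0201·2/12) + 3.04·e^(−0.0201·5/12) = 8.2798
Current forward F = (S − I)·e^(rT) = (127.81 − 8.2798)·e^(0.0201·12/12) = 119.5302 × 1.020303 = 121.9570
Value (long) = (F − K)·e^(−rT) = (121.9570 − 136.07) × 0.980101 = -13.8322
Short position value = −(long value) = CHF 13.83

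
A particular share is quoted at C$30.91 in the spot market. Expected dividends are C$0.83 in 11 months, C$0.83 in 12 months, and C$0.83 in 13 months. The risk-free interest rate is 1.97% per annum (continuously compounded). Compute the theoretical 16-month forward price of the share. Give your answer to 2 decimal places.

PV(dividends) I = 0.83·e^(−0.0197·11/12) + 0.83·e^(−0.0197·12/12) + 0.83·e^(−0.0197·13/12)
I = 0.8151 + 0.8138 + 0.8125 = 2.4414
F = (S − I)·e^(rT) = (30.91 − 2.4414) · e^(0.0197·16/12)
= 28.4686 · e^0.026267 = 28.4686 × 1.026615 = C$29.23

C$29.23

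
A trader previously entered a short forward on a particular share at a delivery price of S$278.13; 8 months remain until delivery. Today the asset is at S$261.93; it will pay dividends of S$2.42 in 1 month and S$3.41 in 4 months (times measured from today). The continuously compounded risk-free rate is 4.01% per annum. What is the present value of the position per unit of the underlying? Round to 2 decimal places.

S$14.64

PV(remaining dividends) I = 2.42·e^(−0.0401·1/12) + 3.41·e^(−0.0401·4/12) = 5.7766
Current forward F = (S − I)·e^(rT) = (261.93 − 5.7766)·e^(0.0401·8/12) = 256.1534 × 1.027094 = 263.0936
Value (long) = (F − K)·e^(−rT) = (263.0936 − 278.13) × 0.973621 = -14.6398
Short position value = −(long value) = S$14.64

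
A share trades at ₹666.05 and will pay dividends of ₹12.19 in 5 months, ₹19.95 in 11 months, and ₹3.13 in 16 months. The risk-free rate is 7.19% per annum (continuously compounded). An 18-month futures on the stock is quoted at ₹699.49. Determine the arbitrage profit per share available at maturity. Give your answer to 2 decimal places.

₹5.26 per share

PV(dividends) I = 12.19·e^(−0.0719·5/12) + 19.95·e^(−0.0719·11/12) + 3.13·e^(−0.0719·16/12) = 33.3516
Fair futures F* = (S − I)·e^(rT) = (666.05 − 33.3516)·e^0.107850 = 632.6984 × 1.113881 = 704.7507
Market ₹699.49 < fair 704.7507: forward underpriced → reverse cash-and-carry (short the stock, invest proceeds at r, pay the dividends, go long the forward).
Profit at T = |F_mkt − F*| = |699.49 − 704.7507| = ₹5.26 per share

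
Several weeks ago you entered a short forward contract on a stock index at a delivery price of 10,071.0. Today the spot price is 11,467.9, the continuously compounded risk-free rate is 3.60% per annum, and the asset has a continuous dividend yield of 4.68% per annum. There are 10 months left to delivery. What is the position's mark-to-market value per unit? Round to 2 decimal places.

-1255.90

Current fair forward for the remaining 10 months: F = S·e^((r − q)·T), (r − q) = 0.0360 − 0.0468 = -0.0108
F = 11467.9 · e^(-0.0108 × 10/12) = 11467.9 × 0.99104038 = 11365.1520
Value of long forward = (F − K)·e^(−rT) = (11365.1520 − 10071.0) · e^(−0.0360·10/12)
= 1294.1520 × 0.97044553 = 1255.90
Short position value = −(long value) = -1255.90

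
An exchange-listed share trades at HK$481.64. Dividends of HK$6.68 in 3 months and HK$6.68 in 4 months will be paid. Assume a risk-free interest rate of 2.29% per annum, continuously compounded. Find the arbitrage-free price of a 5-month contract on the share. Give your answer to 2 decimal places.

HK$472.86

PV(dividends) I = 6.68·e^(−0.0229·3/12) + 6.68·e^(−0.0229·4/12)
I = 6.6419 + 6.6292 = 13.2711
F = (S − I)·e^(rT) = (481.64 − 13.2711) · e^(0.0229·5/12)
= 468.3689 · e^0.009542 = 468.3689 × 1.009588 = HK$472.86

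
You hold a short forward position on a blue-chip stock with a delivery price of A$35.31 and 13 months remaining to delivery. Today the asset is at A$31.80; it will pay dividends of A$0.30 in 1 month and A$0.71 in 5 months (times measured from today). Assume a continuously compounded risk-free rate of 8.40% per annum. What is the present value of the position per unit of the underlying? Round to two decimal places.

PV(remaining dividends) I = 0.30·e^(−0.0840·1/12) + 0.71·e^(−0.0840·5/12) = 0.9835
Current forward F = (S − I)·e^(rT) = (31.80 − 0.9835)·e^(0.0840·13/12) = 30.8165 × 1.095269 = 33.7524
Value (long) = (F − K)·e^(−rT) = (33.7524 − 35.31) × 0.913018 = -1.4221
Short position value = −(long value) = A$1.42

A$1.42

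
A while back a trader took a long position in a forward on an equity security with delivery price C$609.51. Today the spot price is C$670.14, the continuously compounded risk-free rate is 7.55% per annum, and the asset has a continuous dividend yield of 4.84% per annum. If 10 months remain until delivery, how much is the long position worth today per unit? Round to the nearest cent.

Current fair forward for the remaining 10 months: F = S·e^((r − q)·T), (r − q) = 0.0755 − 0.0484 = 0.0271
F = 670.14 · e^(0.0271 × 10/12) = 670.14 × 1.022840 = 685.4460
Value of long forward = (F − K)·e^(−rT) = (685.4460 − 609.51) · e^(−0.0755·10/12)
= 75.9360 × 0.939022 = 71.31

C$71.31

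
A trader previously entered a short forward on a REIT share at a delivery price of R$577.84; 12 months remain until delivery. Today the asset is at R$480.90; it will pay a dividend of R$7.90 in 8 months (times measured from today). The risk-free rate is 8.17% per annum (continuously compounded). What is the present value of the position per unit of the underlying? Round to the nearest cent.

PV(remaining dividends) I = 7.90·e^(−0.0817·8/12) = 7.4812
Current forward F = (S − I)·e^(rT) = (480.90 − 7.4812)·e^(0.0817·12/12) = 473.4188 × 1.085130 = 513.7209
Value (long) = (F − K)·e^(−rT) = (513.7209 − 577.84) × 0.921548 = -59.0888
Short position value = −(long value) = R$59.09

R$59.09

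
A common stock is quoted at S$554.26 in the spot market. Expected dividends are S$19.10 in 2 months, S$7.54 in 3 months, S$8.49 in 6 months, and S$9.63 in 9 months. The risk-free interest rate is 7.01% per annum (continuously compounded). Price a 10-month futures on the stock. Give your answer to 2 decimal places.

S$541.36

PV(dividends) I = 19.10·e^(−0.0701·2/12) + 7.54·e^(−0.0701·3/12) + 8.49·e^(−0.0701·6/12) + 9.63·e^(−0.0701·9/12)
I = 18.8781 + 7.4090 + 8.1976 + 9.1368 = 43.6215
F = (S − I)·e^(rT) = (554.26 − 43.6215) · e^(0.0701·10/12)
= 510.6385 · e^0.058417 = 510.6385 × 1.060157 = S$541.36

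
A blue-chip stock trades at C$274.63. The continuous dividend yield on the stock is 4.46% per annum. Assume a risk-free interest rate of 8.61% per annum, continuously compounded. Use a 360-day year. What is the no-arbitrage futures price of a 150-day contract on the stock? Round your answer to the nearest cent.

F = S·e^((r − q)T) = 274.63 · e^((0.0861 − 0.0446) × 150/360)
= 274.63 · e^0.017292 = 274.63 × 1.017442
F = C$279.42

C$279.42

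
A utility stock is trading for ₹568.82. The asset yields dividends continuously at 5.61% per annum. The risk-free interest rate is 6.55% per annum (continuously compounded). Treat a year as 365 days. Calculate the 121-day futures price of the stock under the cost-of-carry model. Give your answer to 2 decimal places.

F = S·e^((r − q)T) = 568.82 · e^((0.0655 − 0.0561) × 121/365)
= 568.82 · e^0.003116 = 568.82 × 1.003121
F = ₹570.60

₹570.60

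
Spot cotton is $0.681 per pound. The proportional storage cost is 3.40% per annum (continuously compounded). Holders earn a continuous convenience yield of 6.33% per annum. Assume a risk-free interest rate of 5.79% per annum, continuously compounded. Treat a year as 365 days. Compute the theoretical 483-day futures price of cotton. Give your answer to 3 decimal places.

$0.707 per pound

Net carry = r + u − y = 0.0579 + 0.0340 − 0.0633 = 0.0286
F = S·e^((r+u−y)T) = 0.681 · e^(0.0286 × 483/365) = 0.681 · e^0.037846
= 0.681 × 1.038571 = $0.707 per pound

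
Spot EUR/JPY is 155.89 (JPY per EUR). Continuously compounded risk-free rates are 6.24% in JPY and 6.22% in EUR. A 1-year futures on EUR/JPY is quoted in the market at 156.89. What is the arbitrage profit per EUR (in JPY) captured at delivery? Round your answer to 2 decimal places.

0.97 per EUR (in JPY)

Fair futures: F* = S·e^(carry·T), with carry = (r_JPY − r_EUR) = 0.0624 − 0.0622 = 0.0002
F* = 155.89 · e^(0.0002 × 12/12) = 155.89 · e^0.000200 = 155.89 × 1.000200 = 155.9212
Market 156.89 > fair 155.9212: forward overpriced → cash-and-carry (buy spot, short the forward).
At maturity, profit = |F_mkt − F*| = |156.89 − 155.9212| = 0.97 per EUR (in JPY)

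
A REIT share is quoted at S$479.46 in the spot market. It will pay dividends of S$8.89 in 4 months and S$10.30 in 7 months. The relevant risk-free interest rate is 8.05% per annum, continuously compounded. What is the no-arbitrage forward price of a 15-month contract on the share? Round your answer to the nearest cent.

S$509.78

PV(dividends) I = 8.89·e^(−0.0805·4/12) + 10.30·e^(−0.0805·7/12)
I = 8.6546 + 9.8275 = 18.4821
F = (S − I)·e^(rT) = (479.46 − 18.4821) · e^(0.0805·15/12)
= 460.9779 · e^0.100625 = 460.9779 × 1.105862 = S$509.78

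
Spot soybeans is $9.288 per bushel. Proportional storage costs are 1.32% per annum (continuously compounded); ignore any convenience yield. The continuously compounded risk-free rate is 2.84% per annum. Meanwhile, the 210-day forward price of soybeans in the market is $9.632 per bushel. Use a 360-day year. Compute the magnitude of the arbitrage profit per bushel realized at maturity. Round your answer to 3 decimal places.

$0.116 per bushel

Fair forward: F* = S·e^(carry·T), with carry = (r + u) = 0.0284 + 0.0132 = 0.0416
F* = 9.288 · e^(0.0416 × 210/360) = 9.288 · e^0.024267 = 9.288 × 1.024564 = $9.5162
Market $9.632 > fair $9.5162: forward overpriced → cash-and-carry (buy spot, short the forward).
At maturity, profit = |F_mkt − F*| = |9.632 − 9.5162| = $0.116 per bushel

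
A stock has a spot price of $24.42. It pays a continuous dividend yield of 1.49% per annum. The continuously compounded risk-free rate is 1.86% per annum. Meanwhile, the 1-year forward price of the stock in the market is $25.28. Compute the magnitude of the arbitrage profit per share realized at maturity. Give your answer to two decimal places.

$0.77 per share

Fair forward: F* = S·e^(carry·T), with carry = (r − q) = 0.0186 − 0.0149 = 0.0037
F* = 24.42 · e^(0.0037 × 1) = 24.42 · e^0.003700 = 24.42 × 1.003707 = $24.5105
Market $25.28 > fair $24.5105: forward overpriced → cash-and-carry (buy spot, short the forward).
At maturity, profit = |F_mkt − F*| = |25.28 − 24.5105| = $0.77 per share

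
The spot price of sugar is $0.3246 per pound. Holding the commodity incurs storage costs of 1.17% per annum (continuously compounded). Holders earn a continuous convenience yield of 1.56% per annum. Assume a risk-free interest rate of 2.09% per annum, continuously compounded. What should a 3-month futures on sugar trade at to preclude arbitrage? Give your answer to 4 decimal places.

Net carry = r + u − y = 0.0209 + 0.0117 − 0.0156 = 0.0170
F = S·e^((r+u−y)T) = 0.3246 · e^(0.0170 × 3/12) = 0.3246 · e^0.004250
= 0.3246 × 1.004259 = $0.3260 per pound

$0.3260 per pound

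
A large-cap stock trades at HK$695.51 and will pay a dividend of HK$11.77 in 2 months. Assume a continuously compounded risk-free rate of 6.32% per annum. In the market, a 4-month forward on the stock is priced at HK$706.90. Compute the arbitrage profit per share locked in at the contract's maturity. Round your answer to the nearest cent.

HK$8.48 per share

PV(dividends) I = 11.77·e^(−0.0632·2/12) = 11.6467
Fair forward F* = (S − I)·e^(rT) = (695.51 − 11.6467)·e^0.021067 = 683.8633 × 1.021290 = 698.4227
Market HK$706.90 > fair 698.4227: forward overpriced → cash-and-carry (borrow at r, buy the stock and collect the dividends, short the forward).
Profit at T = |F_mkt − F*| = |706.90 − 698.4227| = HK$8.48 per share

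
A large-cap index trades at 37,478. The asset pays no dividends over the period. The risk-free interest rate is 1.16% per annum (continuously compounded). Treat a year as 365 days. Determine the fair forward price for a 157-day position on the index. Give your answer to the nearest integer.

F = S·e^(rT) = 37478 · e^(0.0116 × 157/365)
= 37478 · e^0.004990 = 37478 × 1.005002
F = 37,665

37,665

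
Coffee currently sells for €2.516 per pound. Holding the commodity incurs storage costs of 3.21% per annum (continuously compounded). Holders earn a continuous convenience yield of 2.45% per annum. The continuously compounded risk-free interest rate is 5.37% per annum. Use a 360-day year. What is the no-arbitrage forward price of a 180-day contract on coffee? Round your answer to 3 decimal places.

Net carry = r + u − y = 0.0537 + 0.0321 − 0.0245 = 0.0613
F = S·e^((r+u−y)T) = 2.516 · e^(0.0613 × 180/360) = 2.516 · e^0.030650
= 2.516 × 1.031125 = €2.594 per pound

€2.594 per pound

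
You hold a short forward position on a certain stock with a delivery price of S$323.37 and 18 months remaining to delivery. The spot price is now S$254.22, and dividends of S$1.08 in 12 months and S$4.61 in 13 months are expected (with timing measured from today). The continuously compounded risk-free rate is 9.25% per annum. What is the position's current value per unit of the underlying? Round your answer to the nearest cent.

S$32.41

PV(remaining dividends) I = 1.08·e^(−0.0925·12/12) + 4.61·e^(−0.0925·13/12) = 5.1550
Current forward F = (S − I)·e^(rT) = (254.22 − 5.1550)·e^(0.0925·18/12) = 249.0650 × 1.148837 = 286.1351
Value (long) = (F − K)·e^(−rT) = (286.1351 − 323.37) × 0.870446 = -32.4110
Short position value = −(long value) = S$32.41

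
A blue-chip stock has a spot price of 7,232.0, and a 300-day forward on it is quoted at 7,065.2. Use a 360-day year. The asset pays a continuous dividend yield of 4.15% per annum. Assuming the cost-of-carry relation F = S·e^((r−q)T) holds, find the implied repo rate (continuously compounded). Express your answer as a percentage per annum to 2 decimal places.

From F = S·e^((r−q)T): (r − q) = ln(F/S)/T
ln(7065.2/7232.0) = ln(0.976936) = -0.023334
(r − q) = -0.023334 / (300/360) = -0.028001
r = ln(F/S)/T + q = -0.028001 + 0.0415 = 0.013499
r = 1.35%

1.35%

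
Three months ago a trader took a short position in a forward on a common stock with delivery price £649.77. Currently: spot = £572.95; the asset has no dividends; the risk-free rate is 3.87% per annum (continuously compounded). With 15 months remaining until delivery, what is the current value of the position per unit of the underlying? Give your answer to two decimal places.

£46.14

Current fair forward for the remaining 15 months: F = S·e^(r·T), r = 0.0387
F = 572.95 · e^(0.0387 × 15/12) = 572.95 × 1.049564 = 601.3477
Value of long forward = (F − K)·e^(−rT) = (601.3477 − 649.77) · e^(−0.0387·15/12)
= -48.4223 × 0.952776 = -46.14
Short position value = −(long value) = £46.14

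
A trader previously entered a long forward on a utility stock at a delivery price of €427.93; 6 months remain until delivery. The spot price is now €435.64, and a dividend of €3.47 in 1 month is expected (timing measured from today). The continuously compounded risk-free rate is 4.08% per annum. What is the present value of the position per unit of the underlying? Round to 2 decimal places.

PV(remaining dividends) I = 3.47·e^(−0.0408·1/12) = 3.4582
Current forward F = (S − I)·e^(rT) = (435.64 − 3.4582)·e^(0.0408·6/12) = 432.1818 × 1.020610 = 441.0891
Value (long) = (F − K)·e^(−rT) = (441.0891 − 427.93) × 0.979807 = 12.8934
Value = €12.89

€12.89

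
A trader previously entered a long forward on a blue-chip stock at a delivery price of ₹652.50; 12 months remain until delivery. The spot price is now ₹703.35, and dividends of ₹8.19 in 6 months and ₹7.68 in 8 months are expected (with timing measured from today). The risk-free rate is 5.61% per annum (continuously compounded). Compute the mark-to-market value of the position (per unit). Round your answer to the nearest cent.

PV(remaining dividends) I = 8.19·e^(−0.0561·6/12) + 7.68·e^(−0.0561·8/12) = 15.3615
Current forward F = (S − I)·e^(rT) = (703.35 − 15.3615)·e^(0.0561·12/12) = 687.9885 × 1.057703 = 727.6875
Value (long) = (F − K)·e^(−rT) = (727.6875 − 652.50) × 0.945445 = 71.0856
Value = ₹71.09

₹71.09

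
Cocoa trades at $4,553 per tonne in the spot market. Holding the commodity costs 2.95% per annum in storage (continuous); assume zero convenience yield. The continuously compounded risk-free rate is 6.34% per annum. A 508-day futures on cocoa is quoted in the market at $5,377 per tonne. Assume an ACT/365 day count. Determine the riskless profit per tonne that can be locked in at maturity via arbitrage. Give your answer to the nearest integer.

$196 per tonne

Fair futures: F* = S·e^(carry·T), with carry = (r + u) = 0.0634 + 0.0295 = 0.0929
F* = 4553 · e^(0.0929 × 508/365) = 4553 · e^0.129296 = 4553 × 1.138027 = $5181.4369
Market $5377 > fair $5181.4369: forward overpriced → cash-and-carry (buy spot, short the forward).
At maturity, profit = |F_mkt − F*| = |5377 − 5181.4369| = $196 per tonne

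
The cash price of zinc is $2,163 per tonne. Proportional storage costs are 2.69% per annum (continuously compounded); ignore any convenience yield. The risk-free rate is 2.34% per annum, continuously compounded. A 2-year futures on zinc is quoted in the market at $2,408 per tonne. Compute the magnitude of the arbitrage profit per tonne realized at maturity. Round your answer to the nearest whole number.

Fair futures: F* = S·e^(carry·T), with carry = (r + u) = 0.0234 + 0.0269 = 0.0503
F* = 2163 · e^(0.0503 × 2) = 2163 · e^0.100600 = 2163 × 1.105834 = $2391.9189
Market $2408 > fair $2391.9189: forward overpriced → cash-and-carry (buy spot, short the forward).
At maturity, profit = |F_mkt − F*| = |2408 − 2391.9189| = $16 per tonne

$16 per tonne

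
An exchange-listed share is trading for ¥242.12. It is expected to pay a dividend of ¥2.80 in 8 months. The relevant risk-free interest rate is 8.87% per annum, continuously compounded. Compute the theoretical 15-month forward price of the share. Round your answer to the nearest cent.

¥267.56

PV(dividends) I = 2.80·e^(−0.0887·8/12)
I = 2.6392
F = (S − I)·e^(rT) = (242.12 − 2.6392) · e^(0.0887·15/12)
= 239.4808 · e^0.110875 = 239.4808 × 1.117255 = ¥267.56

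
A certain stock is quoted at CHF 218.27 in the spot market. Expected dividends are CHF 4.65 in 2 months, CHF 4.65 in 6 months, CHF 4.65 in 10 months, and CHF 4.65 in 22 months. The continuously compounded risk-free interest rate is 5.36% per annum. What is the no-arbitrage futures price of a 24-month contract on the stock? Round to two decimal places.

CHF 223.16

PV(dividends) I = 4.65·e^(−0.0536·2/12) + 4.65·e^(−0.0536·6/12) + 4.65·e^(−0.0536·10/12) + 4.65·e^(−0.0536·22/12)
I = 4.6086 + 4.5270 + 4.4469 + 4.2148 = 17.7973
F = (S − I)·e^(rT) = (218.27 − 17.7973) · e^(0.0536·24/12)
= 200.4727 · e^0.107200 = 200.4727 × 1.113157 = CHF 223.16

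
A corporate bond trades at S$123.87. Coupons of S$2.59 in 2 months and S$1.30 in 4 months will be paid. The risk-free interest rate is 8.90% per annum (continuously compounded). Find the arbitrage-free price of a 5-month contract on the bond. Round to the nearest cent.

S$124.59

PV(coupons) I = 2.59·e^(−0.0890·2/12) + 1.30·e^(−0.0890·4/12)
I = 2.5519 + 1.2620 = 3.8139
F = (S − I)·e^(rT) = (123.87 − 3.8139) · e^(0.0890·5/12)
= 120.0561 · e^0.037083 = 120.0561 × 1.037779 = S$124.59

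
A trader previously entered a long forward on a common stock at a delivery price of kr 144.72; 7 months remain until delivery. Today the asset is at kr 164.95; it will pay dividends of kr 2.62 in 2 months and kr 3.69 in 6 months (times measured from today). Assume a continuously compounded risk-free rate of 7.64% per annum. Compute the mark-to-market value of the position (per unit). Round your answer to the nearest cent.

kr 20.40

PV(remaining dividends) I = 2.62·e^(−0.0764·2/12) + 3.69·e^(−0.0764·6/12) = 6.1386
Current forward F = (S − I)·e^(rT) = (164.95 − 6.1386)·e^(0.0764·7/12) = 158.8114 × 1.045575 = 166.0492
Value (long) = (F − K)·e^(−rT) = (166.0492 − 144.72) × 0.956412 = 20.3995
Value = kr 20.40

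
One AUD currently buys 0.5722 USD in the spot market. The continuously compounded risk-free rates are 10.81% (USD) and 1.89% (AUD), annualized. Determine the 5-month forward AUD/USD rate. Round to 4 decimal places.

F = S·e^((r_USD − r_AUD)T) = 0.5722 · e^((0.1081 − 0.0189) × 5/12)
= 0.5722 · e^0.037167 = 0.5722 × 1.037866
F = 0.5939 USD per AUD

0.5939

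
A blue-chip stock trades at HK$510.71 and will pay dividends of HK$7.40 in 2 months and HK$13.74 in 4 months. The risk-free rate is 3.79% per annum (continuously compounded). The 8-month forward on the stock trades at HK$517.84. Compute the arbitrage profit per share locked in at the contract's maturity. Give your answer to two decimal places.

PV(dividends) I = 7.40·e^(−0.0379·2/12) + 13.74·e^(−0.0379·4/12) = 20.9209
Fair forward F* = (S − I)·e^(rT) = (510.71 − 20.9209)·e^0.025267 = 489.7891 × 1.025589 = 502.3223
Market HK$517.84 > fair 502.3223: forward overpriced → cash-and-carry (borrow at r, buy the stock and collect the dividends, short the forward).
Profit at T = |F_mkt − F*| = |517.84 − 502.3223| = HK$15.52 per share

HK$15.52 per share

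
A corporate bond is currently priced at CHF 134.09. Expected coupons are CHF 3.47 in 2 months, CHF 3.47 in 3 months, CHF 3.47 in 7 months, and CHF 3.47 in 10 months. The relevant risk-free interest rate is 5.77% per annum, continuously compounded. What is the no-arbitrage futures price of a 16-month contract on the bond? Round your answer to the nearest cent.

CHF 130.21

PV(coupons) I = 3.47·e^(−0.0577·2/12) + 3.47·e^(−0.0577·3/12) + 3.47·e^(−0.0577·7/12) + 3.47·e^(−0.0577·10/12)
I = 3.4368 + 3.4203 + 3.3551 + 3.3071 = 13.5193
F = (S − I)·e^(rT) = (134.09 − 13.5193) · e^(0.0577·16/12)
= 120.5707 · e^0.076933 = 120.5707 × 1.079970 = CHF 130.21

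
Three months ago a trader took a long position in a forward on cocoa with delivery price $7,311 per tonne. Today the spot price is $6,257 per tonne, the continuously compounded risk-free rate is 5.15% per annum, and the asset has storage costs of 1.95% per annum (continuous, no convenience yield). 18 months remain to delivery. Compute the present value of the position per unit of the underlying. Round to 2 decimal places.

Current fair forward for the remaining 18 months: F = S·e^((r + u)·T), (r + u) = 0.0515 + 0.0195 = 0.0710
F = 6257 · e^(0.0710 × 18/12) = 6257 × 1.11237793 = 6960.1487
Value of long forward = (F − K)·e^(−rT) = (6960.1487 − 7311) · e^(−0.0515·18/12)
= -350.8513 × 0.92565841 = -324.77

-$324.77 per tonne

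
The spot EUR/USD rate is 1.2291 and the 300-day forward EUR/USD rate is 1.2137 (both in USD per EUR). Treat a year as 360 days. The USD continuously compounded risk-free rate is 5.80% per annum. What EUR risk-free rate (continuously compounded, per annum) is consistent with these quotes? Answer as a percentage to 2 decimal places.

F = S·e^((r_USD − r_EUR)T) ⇒ r_EUR = r_USD − ln(F/S)/T
ln(1.2137/1.2291) = -0.012609; /(300/360) = -0.015131
r_EUR = 0.0580 + 0.015131 = 0.073131
r_EUR = 7.31%

7.31%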